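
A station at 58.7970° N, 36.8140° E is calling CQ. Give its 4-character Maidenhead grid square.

KO88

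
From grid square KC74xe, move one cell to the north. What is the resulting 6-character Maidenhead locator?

Latitude subsquare e = 4; +1 → 5 = f.
The longitude characters are unchanged.

KC74xf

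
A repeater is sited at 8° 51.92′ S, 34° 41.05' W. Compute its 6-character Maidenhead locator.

Add 180° to longitude and 90° to latitude: 145.3158, 81.1347.
Field: 145.3158/20 → 7 → H, 81.1347/10 → 8 → I; chars HI.
Square: 5.3158/2 → 2, 1.1347/1 → 1; chars 21.
Subsquare: 1.3158/0.0833333 → 15 → p, 0.1347/0.0416667 → 3 → d; chars pd.

HI21pd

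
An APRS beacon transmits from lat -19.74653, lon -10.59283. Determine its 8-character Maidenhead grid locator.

Offset from 180°W / 90°S: lon 169.40717°, lat 70.25347°.
Field: lon ⌊169.40717/20⌋ = 8 → I; lat ⌊70.25347/10⌋ = 7 → H.
Square: lon ⌊9.40717/2⌋ = 4; lat ⌊0.25347/1⌋ = 0.
Subsquare: lon ⌊1.40717/0.0833333⌋ = 16 → q; lat ⌊0.25347/0.0416667⌋ = 6 → g.
Extended square: lon ⌊0.07384/0.00833333⌋ = 8; lat ⌊0.00347/0.00416667⌋ = 0.

IH40qg80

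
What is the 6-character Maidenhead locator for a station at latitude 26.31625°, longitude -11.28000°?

Shift to the Maidenhead origin (180°W, 90°S): lon 168.7200, lat 116.3162.
Field: 168.7200/20 → 8 → I, 116.3162/10 → 11 → L; chars IL.
Square: 8.7200/2 → 4, 6.3162/1 → 6; chars 46.
Subsquare: 0.7200/0.0833333 → 8 → i, 0.3162/0.0416667 → 7 → h; chars ih.

IL46ih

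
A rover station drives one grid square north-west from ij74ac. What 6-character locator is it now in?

Longitude subsquare a = 0; −1 → -1, wraps to 23 = x, carry into square.
Longitude square 7; −1 → 6.
Latitude subsquare c = 2; +1 → 3 = d.

IJ64xd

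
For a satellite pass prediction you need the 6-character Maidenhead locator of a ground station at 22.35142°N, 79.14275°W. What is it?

FL02ki

Offset from 180°W / 90°S: lon 100.8572°, lat 112.3514°.
Field: 100.8572/20 → 5 → F, 112.3514/10 → 11 → L; chars FL.
Square: 0.8572/2 → 0, 2.3514/1 → 2; chars 02.
Subsquare: 0.8572/0.0833333 → 10 → k, 0.3514/0.0416667 → 8 → i; chars ki.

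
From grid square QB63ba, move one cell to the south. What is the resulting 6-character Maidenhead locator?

Latitude subsquare a = 0; −1 → -1, wraps to 23 = x, carry into square.
Latitude square 3; −1 → 2.
The longitude characters are unchanged.

QB62bx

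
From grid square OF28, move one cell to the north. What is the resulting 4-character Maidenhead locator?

OF29

Latitude square 8; +1 → 9.
The longitude characters are unchanged.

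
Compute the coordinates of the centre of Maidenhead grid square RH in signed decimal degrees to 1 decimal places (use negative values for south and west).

Field R=17, H=7: +17·20° lon, +7·10° lat → SW at lon 160°, lat -20°.
Cell spans 20° lon × 10° lat. Centre is SW corner plus half of each.
latitude -15.0, longitude 170.0.

-15.0, 170.0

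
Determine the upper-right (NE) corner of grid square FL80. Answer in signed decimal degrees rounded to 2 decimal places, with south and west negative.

Field F=5, L=11: +5·20° lon, +11·10° lat → SW at lon -80°, lat 20°.
Square 8, 0: +8·2° lon, +0·1° lat → SW at lon -64°, lat 20°.
Cell spans 2° lon × 1° lat. NE corner is SW corner plus one full cell.
latitude 21.00, longitude -62.00.

21.00, -62.00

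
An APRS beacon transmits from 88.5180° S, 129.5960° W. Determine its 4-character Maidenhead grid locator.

CA51

Offset from 180°W / 90°S: lon 50.40°, lat 1.48°.
Field: 50.40/20 → 2 → C, 1.48/10 → 0 → A; chars CA.
Square: 10.40/2 → 5, 1.48/1 → 1; chars 51.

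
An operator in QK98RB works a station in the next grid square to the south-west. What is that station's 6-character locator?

QK98qa

Longitude subsquare r = 17; −1 → 16 = q.
Latitude subsquare b = 1; −1 → 0 = a.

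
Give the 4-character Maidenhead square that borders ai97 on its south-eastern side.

BI06

Longitude square 9; +1 → 10, wraps to 0, carry into field.
Longitude field A = 0; +1 → 1 = B.
Latitude square 7; −1 → 6.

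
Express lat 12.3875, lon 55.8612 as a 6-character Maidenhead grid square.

Shift to the Maidenhead origin (180°W, 90°S): lon 235.8612, lat 102.3875.
Field: 235.8612/20 → 11 → L, 102.3875/10 → 10 → K; chars LK.
Square: 15.8612/2 → 7, 2.3875/1 → 2; chars 72.
Subsquare: 1.8612/0.0833333 → 22 → w, 0.3875/0.0416667 → 9 → j; chars wj.

LK72wj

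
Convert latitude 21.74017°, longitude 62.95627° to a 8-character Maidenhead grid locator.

ML11lr47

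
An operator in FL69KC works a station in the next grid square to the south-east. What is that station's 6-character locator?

FL69lb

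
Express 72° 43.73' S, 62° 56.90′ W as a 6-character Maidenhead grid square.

FB87mg

Offset from 180°W / 90°S: lon 117.0517°, lat 17.2712°.
Field: lon ⌊117.0517/20⌋ = 5 → F; lat ⌊17.2712/10⌋ = 1 → B.
Square: lon ⌊17.0517/2⌋ = 8; lat ⌊7.2712/1⌋ = 7.
Subsquare: lon ⌊1.0517/0.0833333⌋ = 12 → m; lat ⌊0.2712/0.0416667⌋ = 6 → g.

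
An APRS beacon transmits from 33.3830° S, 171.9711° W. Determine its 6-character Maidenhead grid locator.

Add 180° to longitude and 90° to latitude: 8.0289, 56.6170.
Field: 8.0289/20 → 0 → A, 56.6170/10 → 5 → F; chars AF.
Square: 8.0289/2 → 4, 6.6170/1 → 6; chars 46.
Subsquare: 0.0289/0.0833333 → 0 → a, 0.6170/0.0416667 → 14 → o; chars ao.

AF46ao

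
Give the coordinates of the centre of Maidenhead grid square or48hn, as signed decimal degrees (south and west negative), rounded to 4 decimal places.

Field O=14, R=17: +14·20° lon, +17·10° lat → SW at lon 100°, lat 80°.
Square 4, 8: +4·2° lon, +8·1° lat → SW at lon 108°, lat 88°.
Subsquare h=7, n=13: +7·0.0833333° lon, +13·0.0416667° lat → SW at lon 108.583°, lat 88.5417°.
Cell spans 0.0833333° lon × 0.0416667° lat. Centre is SW corner plus half of each.
latitude 88.5625, longitude 108.6250.

88.5625, 108.6250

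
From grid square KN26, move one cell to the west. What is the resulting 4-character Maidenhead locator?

KN16

Longitude square 2; −1 → 1.
The latitude characters are unchanged.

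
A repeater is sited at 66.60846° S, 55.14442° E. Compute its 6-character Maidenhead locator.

LC73nj

Shift to the Maidenhead origin (180°W, 90°S): lon 235.1444, lat 23.3915.
Field: 235.1444/20 → 11 → L, 23.3915/10 → 2 → C; chars LC.
Square: 15.1444/2 → 7, 3.3915/1 → 3; chars 73.
Subsquare: 1.1444/0.0833333 → 13 → n, 0.3915/0.0416667 → 9 → j; chars nj.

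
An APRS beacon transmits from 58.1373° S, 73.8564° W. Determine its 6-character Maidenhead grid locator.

FD31bu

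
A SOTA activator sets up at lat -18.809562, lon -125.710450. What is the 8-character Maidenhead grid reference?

CH71de45

Offset from 180°W / 90°S: lon 54.28955°, lat 71.19044°.
Field (20°×10°, letters A–R): lon ⌊54.28955/20⌋ = 2 → C; lat ⌊71.19044/10⌋ = 7 → H.
Square (2°×1°, digits 0–9): lon ⌊14.28955/2⌋ = 7; lat ⌊1.19044/1⌋ = 1.
Subsquare (5′×2.5′, letters a–x): lon ⌊0.28955/0.0833333⌋ = 3 → d; lat ⌊0.19044/0.0416667⌋ = 4 → e.
Extended square (30″×15″, digits 0–9): lon ⌊0.03955/0.00833333⌋ = 4; lat ⌊0.02377/0.00416667⌋ = 5.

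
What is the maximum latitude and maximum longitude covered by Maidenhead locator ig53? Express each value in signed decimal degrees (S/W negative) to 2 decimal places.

-26.00, -8.00

Field I=8, G=6: +8·20° lon, +6·10° lat → SW at lon -20°, lat -30°.
Square 5, 3: +5·2° lon, +3·1° lat → SW at lon -10°, lat -27°.
Cell spans 2° lon × 1° lat. NE corner is SW corner plus one full cell.
latitude -26.00, longitude -8.00.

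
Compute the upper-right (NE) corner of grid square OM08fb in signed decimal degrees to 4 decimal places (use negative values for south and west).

38.0833, 100.5000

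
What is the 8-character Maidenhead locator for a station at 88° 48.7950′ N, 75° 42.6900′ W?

Shift to the Maidenhead origin (180°W, 90°S): lon 104.28850, lat 178.81325.
Field: 104.28850/20 → 5 → F, 178.81325/10 → 17 → R; chars FR.
Square: 4.28850/2 → 2, 8.81325/1 → 8; chars 28.
Subsquare: 0.28850/0.0833333 → 3 → d, 0.81325/0.0416667 → 19 → t; chars dt.
Extended square: 0.03850/0.00833333 → 4, 0.02158/0.00416667 → 5; chars 45.

FR28dt45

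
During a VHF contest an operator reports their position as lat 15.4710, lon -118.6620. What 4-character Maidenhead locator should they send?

DK05

Shift to the Maidenhead origin (180°W, 90°S): lon 61.34, lat 105.47.
Field: lon ⌊61.34/20⌋ = 3 → D; lat ⌊105.47/10⌋ = 10 → K.
Square: lon ⌊1.34/2⌋ = 0; lat ⌊5.47/1⌋ = 5.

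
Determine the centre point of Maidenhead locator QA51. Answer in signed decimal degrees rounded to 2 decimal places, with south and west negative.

Field Q=16, A=0: +16·20° lon, +0·10° lat → SW at lon 140°, lat -90°.
Square 5, 1: +5·2° lon, +1·1° lat → SW at lon 150°, lat -89°.
Cell spans 2° lon × 1° lat. Centre is SW corner plus half of each.
latitude -88.50, longitude 151.00.

-88.50, 151.00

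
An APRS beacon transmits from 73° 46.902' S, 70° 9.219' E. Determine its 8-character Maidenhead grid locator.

Shift to the Maidenhead origin (180°W, 90°S): lon 250.15365, lat 16.21830.
Field: 250.15365/20 → 12 → M, 16.21830/10 → 1 → B; chars MB.
Square: 10.15365/2 → 5, 6.21830/1 → 6; chars 56.
Subsquare: 0.15365/0.0833333 → 1 → b, 0.21830/0.0416667 → 5 → f; chars bf.
Extended square: 0.07032/0.00833333 → 8, 0.00997/0.00416667 → 2; chars 82.

MB56bf82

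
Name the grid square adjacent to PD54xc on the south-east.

Longitude subsquare x = 23; +1 → 24, wraps to 0 = a, carry into square.
Longitude square 5; +1 → 6.
Latitude subsquare c = 2; −1 → 1 = b.

PD64ab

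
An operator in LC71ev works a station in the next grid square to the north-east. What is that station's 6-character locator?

Longitude subsquare e = 4; +1 → 5 = f.
Latitude subsquare v = 21; +1 → 22 = w.

LC71fw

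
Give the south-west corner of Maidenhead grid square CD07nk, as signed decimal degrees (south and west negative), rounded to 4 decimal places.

-52.5833, -138.9167

Field C=2, D=3: +2·20° lon, +3·10° lat → SW at lon -140°, lat -60°.
Square 0, 7: +0·2° lon, +7·1° lat → SW at lon -140°, lat -53°.
Subsquare n=13, k=10: +13·0.0833333° lon, +10·0.0416667° lat → SW at lon -138.917°, lat -52.5833°.
latitude -52.5833, longitude -138.9167.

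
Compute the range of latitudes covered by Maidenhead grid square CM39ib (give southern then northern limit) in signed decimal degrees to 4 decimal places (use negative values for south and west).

39.0417, 39.0833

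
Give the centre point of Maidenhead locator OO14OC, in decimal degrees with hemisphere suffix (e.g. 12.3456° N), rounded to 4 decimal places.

Field O=14, O=14: +14·20° lon, +14·10° lat → SW at lon 100°, lat 50°.
Square 1, 4: +1·2° lon, +4·1° lat → SW at lon 102°, lat 54°.
Subsquare o=14, c=2: +14·0.0833333° lon, +2·0.0416667° lat → SW at lon 103.167°, lat 54.0833°.
Cell spans 0.0833333° lon × 0.0416667° lat. Centre is SW corner plus half of each.
latitude 54.1042° N, longitude 103.2083° E.

54.1042° N, 103.2083° E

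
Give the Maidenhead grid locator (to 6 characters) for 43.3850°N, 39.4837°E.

Add 180° to longitude and 90° to latitude: 219.4837, 133.3850.
Field: 219.4837/20 → 10 → K, 133.3850/10 → 13 → N; chars KN.
Square: 19.4837/2 → 9, 3.3850/1 → 3; chars 93.
Subsquare: 1.4837/0.0833333 → 17 → r, 0.3850/0.0416667 → 9 → j; chars rj.

KN93rj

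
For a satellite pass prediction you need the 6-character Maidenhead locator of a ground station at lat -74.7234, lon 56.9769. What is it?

LB85lg

Offset from 180°W / 90°S: lon 236.9769°, lat 15.2766°.
Field: lon ⌊236.9769/20⌋ = 11 → L; lat ⌊15.2766/10⌋ = 1 → B.
Square: lon ⌊16.9769/2⌋ = 8; lat ⌊5.2766/1⌋ = 5.
Subsquare: lon ⌊0.9769/0.0833333⌋ = 11 → l; lat ⌊0.2766/0.0416667⌋ = 6 → g.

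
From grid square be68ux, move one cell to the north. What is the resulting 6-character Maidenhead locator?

BE69ua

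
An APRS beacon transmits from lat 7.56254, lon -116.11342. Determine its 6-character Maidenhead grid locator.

DJ17wn

Offset from 180°W / 90°S: lon 63.8866°, lat 97.5625°.
Field: 63.8866/20 → 3 → D, 97.5625/10 → 9 → J; chars DJ.
Square: 3.8866/2 → 1, 7.5625/1 → 7; chars 17.
Subsquare: 1.8866/0.0833333 → 22 → w, 0.5625/0.0416667 → 13 → n; chars wn.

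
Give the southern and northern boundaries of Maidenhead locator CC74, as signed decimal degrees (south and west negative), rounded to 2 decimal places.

-66.00, -65.00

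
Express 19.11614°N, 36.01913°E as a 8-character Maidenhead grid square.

Offset from 180°W / 90°S: lon 216.01913°, lat 109.11614°.
Field: 216.01913/20 → 10 → K, 109.11614/10 → 10 → K; chars KK.
Square: 16.01913/2 → 8, 9.11614/1 → 9; chars 89.
Subsquare: 0.01913/0.0833333 → 0 → a, 0.11614/0.0416667 → 2 → c; chars ac.
Extended square: 0.01913/0.00833333 → 2, 0.03281/0.00416667 → 7; chars 27.

KK89ac27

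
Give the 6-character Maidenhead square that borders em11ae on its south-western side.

EM01xd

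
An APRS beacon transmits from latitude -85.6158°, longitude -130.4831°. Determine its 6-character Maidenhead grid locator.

Add 180° to longitude and 90° to latitude: 49.5169, 4.3842.
Field: 49.5169/20 → 2 → C, 4.3842/10 → 0 → A; chars CA.
Square: 9.5169/2 → 4, 4.3842/1 → 4; chars 44.
Subsquare: 1.5169/0.0833333 → 18 → s, 0.3842/0.0416667 → 9 → j; chars sj.

CA44sj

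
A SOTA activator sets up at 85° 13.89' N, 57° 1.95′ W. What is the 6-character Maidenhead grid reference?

GR15lf

Offset from 180°W / 90°S: lon 122.9675°, lat 175.2315°.
Field: lon ⌊122.9675/20⌋ = 6 → G; lat ⌊175.2315/10⌋ = 17 → R.
Square: lon ⌊2.9675/2⌋ = 1; lat ⌊5.2315/1⌋ = 5.
Subsquare: lon ⌊0.9675/0.0833333⌋ = 11 → l; lat ⌊0.2315/0.0416667⌋ = 5 → f.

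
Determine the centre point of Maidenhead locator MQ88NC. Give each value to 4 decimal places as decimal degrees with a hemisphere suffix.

78.1042° N, 77.1250° E

Field M=12, Q=16: +12·20° lon, +16·10° lat → SW at lon 60°, lat 70°.
Square 8, 8: +8·2° lon, +8·1° lat → SW at lon 76°, lat 78°.
Subsquare n=13, c=2: +13·0.0833333° lon, +2·0.0416667° lat → SW at lon 77.0833°, lat 78.0833°.
Cell spans 0.0833333° lon × 0.0416667° lat. Centre is SW corner plus half of each.
latitude 78.1042° N, longitude 77.1250° E.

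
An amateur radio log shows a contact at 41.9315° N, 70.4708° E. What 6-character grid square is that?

Add 180° to longitude and 90° to latitude: 250.4708, 131.9315.
Field: lon ⌊250.4708/20⌋ = 12 → M; lat ⌊131.9315/10⌋ = 13 → N.
Square: lon ⌊10.4708/2⌋ = 5; lat ⌊1.9315/1⌋ = 1.
Subsquare: lon ⌊0.4708/0.0833333⌋ = 5 → f; lat ⌊0.9315/0.0416667⌋ = 22 → w.

MN51fw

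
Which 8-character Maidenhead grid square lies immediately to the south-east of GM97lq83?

GM97lq92

Longitude extended square 8; +1 → 9.
Latitude extended square 3; −1 → 2.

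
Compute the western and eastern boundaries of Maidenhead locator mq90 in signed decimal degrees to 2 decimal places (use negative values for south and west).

78.00, 80.00

Field M=12, Q=16: +12·20° lon, +16·10° lat → SW at lon 60°, lat 70°.
Square 9, 0: +9·2° lon, +0·1° lat → SW at lon 78°, lat 70°.
Cell spans 2° lon × 1° lat.
west 78.00, east 80.00.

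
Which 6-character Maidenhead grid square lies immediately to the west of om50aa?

OM40xa

Longitude subsquare a = 0; −1 → -1, wraps to 23 = x, carry into square.
Longitude square 5; −1 → 4.
The latitude characters are unchanged.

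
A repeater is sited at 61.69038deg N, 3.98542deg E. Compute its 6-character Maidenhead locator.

Shift to the Maidenhead origin (180°W, 90°S): lon 183.9854, lat 151.6904.
Field: lon ⌊183.9854/20⌋ = 9 → J; lat ⌊151.6904/10⌋ = 15 → P.
Square: lon ⌊3.9854/2⌋ = 1; lat ⌊1.6904/1⌋ = 1.
Subsquare: lon ⌊1.9854/0.0833333⌋ = 23 → x; lat ⌊0.6904/0.0416667⌋ = 16 → q.

JP11xq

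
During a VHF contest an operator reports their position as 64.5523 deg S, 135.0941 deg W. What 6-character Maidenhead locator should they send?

CC25kk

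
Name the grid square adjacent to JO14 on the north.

JO15

Latitude square 4; +1 → 5.
The longitude characters are unchanged.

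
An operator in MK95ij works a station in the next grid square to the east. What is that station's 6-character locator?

MK95jj

Longitude subsquare i = 8; +1 → 9 = j.
The latitude characters are unchanged.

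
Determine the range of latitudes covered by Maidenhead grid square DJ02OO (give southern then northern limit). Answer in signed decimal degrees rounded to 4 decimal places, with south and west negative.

2.5833, 2.6250

Field D=3, J=9: +3·20° lon, +9·10° lat → SW at lon -120°, lat 0°.
Square 0, 2: +0·2° lon, +2·1° lat → SW at lon -120°, lat 2°.
Subsquare o=14, o=14: +14·0.0833333° lon, +14·0.0416667° lat → SW at lon -118.833°, lat 2.58333°.
Cell spans 0.0833333° lon × 0.0416667° lat.
south 2.5833, north 2.6250.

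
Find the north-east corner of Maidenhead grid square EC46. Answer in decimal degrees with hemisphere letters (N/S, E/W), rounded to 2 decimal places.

63.00° S, 90.00° W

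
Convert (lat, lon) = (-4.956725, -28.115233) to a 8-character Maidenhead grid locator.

Shift to the Maidenhead origin (180°W, 90°S): lon 151.88477, lat 85.04327.
Field: 151.88477/20 → 7 → H, 85.04327/10 → 8 → I; chars HI.
Square: 11.88477/2 → 5, 5.04327/1 → 5; chars 55.
Subsquare: 1.88477/0.0833333 → 22 → w, 0.04327/0.0416667 → 1 → b; chars wb.
Extended square: 0.05143/0.00833333 → 6, 0.00161/0.00416667 → 0; chars 60.

HI55wb60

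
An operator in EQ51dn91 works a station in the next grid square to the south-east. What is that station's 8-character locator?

EQ51en00

Longitude extended square 9; +1 → 10, wraps to 0, carry into subsquare.
Longitude subsquare d = 3; +1 → 4 = e.
Latitude extended square 1; −1 → 0.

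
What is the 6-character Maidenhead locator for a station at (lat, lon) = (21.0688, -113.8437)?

Offset from 180°W / 90°S: lon 66.1563°, lat 111.0688°.
Field (20°×10°, letters A–R): lon ⌊66.1563/20⌋ = 3 → D; lat ⌊111.0688/10⌋ = 11 → L.
Square (2°×1°, digits 0–9): lon ⌊6.1563/2⌋ = 3; lat ⌊1.0688/1⌋ = 1.
Subsquare (5′×2.5′, letters a–x): lon ⌊0.1563/0.0833333⌋ = 1 → b; lat ⌊0.0688/0.0416667⌋ = 1 → b.

DL31bb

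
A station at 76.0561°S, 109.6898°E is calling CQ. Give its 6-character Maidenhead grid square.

Offset from 180°W / 90°S: lon 289.6898°, lat 13.9439°.
Field (20°×10°, letters A–R): lon ⌊289.6898/20⌋ = 14 → O; lat ⌊13.9439/10⌋ = 1 → B.
Square (2°×1°, digits 0–9): lon ⌊9.6898/2⌋ = 4; lat ⌊3.9439/1⌋ = 3.
Subsquare (5′×2.5′, letters a–x): lon ⌊1.6898/0.0833333⌋ = 20 → u; lat ⌊0.9439/0.0416667⌋ = 22 → w.

OB43uw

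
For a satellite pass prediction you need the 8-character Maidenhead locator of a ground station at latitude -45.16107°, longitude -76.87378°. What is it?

Offset from 180°W / 90°S: lon 103.12622°, lat 44.83893°.
Field: lon ⌊103.12622/20⌋ = 5 → F; lat ⌊44.83893/10⌋ = 4 → E.
Square: lon ⌊3.12622/2⌋ = 1; lat ⌊4.83893/1⌋ = 4.
Subsquare: lon ⌊1.12622/0.0833333⌋ = 13 → n; lat ⌊0.83893/0.0416667⌋ = 20 → u.
Extended square: lon ⌊0.04289/0.00833333⌋ = 5; lat ⌊0.00560/0.00416667⌋ = 1.

FE14nu51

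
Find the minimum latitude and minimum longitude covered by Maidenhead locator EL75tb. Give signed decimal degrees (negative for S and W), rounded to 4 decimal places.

25.0417, -84.4167

Field E=4, L=11: +4·20° lon, +11·10° lat → SW at lon -100°, lat 20°.
Square 7, 5: +7·2° lon, +5·1° lat → SW at lon -86°, lat 25°.
Subsquare t=19, b=1: +19·0.0833333° lon, +1·0.0416667° lat → SW at lon -84.4167°, lat 25.0417°.
latitude 25.0417, longitude -84.4167.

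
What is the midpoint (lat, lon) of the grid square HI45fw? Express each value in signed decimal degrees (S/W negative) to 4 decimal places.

-4.0625, -31.5417

Field H=7, I=8: +7·20° lon, +8·10° lat → SW at lon -40°, lat -10°.
Square 4, 5: +4·2° lon, +5·1° lat → SW at lon -32°, lat -5°.
Subsquare f=5, w=22: +5·0.0833333° lon, +22·0.0416667° lat → SW at lon -31.5833°, lat -4.08333°.
Cell spans 0.0833333° lon × 0.0416667° lat. Centre is SW corner plus half of each.
latitude -4.0625, longitude -31.5417.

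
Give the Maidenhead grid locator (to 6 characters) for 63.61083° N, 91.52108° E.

Shift to the Maidenhead origin (180°W, 90°S): lon 271.5211, lat 153.6108.
Field (20°×10°, letters A–R): lon ⌊271.5211/20⌋ = 13 → N; lat ⌊153.6108/10⌋ = 15 → P.
Square (2°×1°, digits 0–9): lon ⌊11.5211/2⌋ = 5; lat ⌊3.6108/1⌋ = 3.
Subsquare (5′×2.5′, letters a–x): lon ⌊1.5211/0.0833333⌋ = 18 → s; lat ⌊0.6108/0.0416667⌋ = 14 → o.

NP53so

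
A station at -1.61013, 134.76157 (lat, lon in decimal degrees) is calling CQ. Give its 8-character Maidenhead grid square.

PI78jj13

Offset from 180°W / 90°S: lon 314.76157°, lat 88.38987°.
Field: 314.76157/20 → 15 → P, 88.38987/10 → 8 → I; chars PI.
Square: 14.76157/2 → 7, 8.38987/1 → 8; chars 78.
Subsquare: 0.76157/0.0833333 → 9 → j, 0.38987/0.0416667 → 9 → j; chars jj.
Extended square: 0.01157/0.00833333 → 1, 0.01487/0.00416667 → 3; chars 13.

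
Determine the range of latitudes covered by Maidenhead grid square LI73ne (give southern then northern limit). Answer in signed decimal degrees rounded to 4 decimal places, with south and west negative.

Field L=11, I=8: +11·20° lon, +8·10° lat → SW at lon 40°, lat -10°.
Square 7, 3: +7·2° lon, +3·1° lat → SW at lon 54°, lat -7°.
Subsquare n=13, e=4: +13·0.0833333° lon, +4·0.0416667° lat → SW at lon 55.0833°, lat -6.83333°.
Cell spans 0.0833333° lon × 0.0416667° lat.
south -6.8333, north -6.7917.

-6.8333, -6.7917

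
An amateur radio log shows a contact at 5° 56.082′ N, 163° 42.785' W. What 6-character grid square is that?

AJ85dw

Shift to the Maidenhead origin (180°W, 90°S): lon 16.2869, lat 95.9347.
Field: 16.2869/20 → 0 → A, 95.9347/10 → 9 → J; chars AJ.
Square: 16.2869/2 → 8, 5.9347/1 → 5; chars 85.
Subsquare: 0.2869/0.0833333 → 3 → d, 0.9347/0.0416667 → 22 → w; chars dw.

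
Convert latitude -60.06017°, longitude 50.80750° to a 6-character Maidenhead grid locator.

LC59jw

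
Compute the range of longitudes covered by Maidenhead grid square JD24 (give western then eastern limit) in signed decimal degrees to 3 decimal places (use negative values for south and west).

4.000, 6.000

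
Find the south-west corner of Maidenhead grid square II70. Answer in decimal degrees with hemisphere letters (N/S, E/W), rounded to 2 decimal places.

10.00° S, 6.00° W

Field I=8, I=8: +8·20° lon, +8·10° lat → SW at lon -20°, lat -10°.
Square 7, 0: +7·2° lon, +0·1° lat → SW at lon -6°, lat -10°.
latitude 10.00° S, longitude 6.00° W.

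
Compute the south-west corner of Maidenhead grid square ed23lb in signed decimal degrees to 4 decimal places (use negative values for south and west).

Field E=4, D=3: +4·20° lon, +3·10° lat → SW at lon -100°, lat -60°.
Square 2, 3: +2·2° lon, +3·1° lat → SW at lon -96°, lat -57°.
Subsquare l=11, b=1: +11·0.0833333° lon, +1·0.0416667° lat → SW at lon -95.0833°, lat -56.9583°.
latitude -56.9583, longitude -95.0833.

-56.9583, -95.0833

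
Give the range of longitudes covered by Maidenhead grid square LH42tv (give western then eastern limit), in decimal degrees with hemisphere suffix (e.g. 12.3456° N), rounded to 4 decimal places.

49.5833° E, 49.6667° E

Field L=11, H=7: +11·20° lon, +7·10° lat → SW at lon 40°, lat -20°.
Square 4, 2: +4·2° lon, +2·1° lat → SW at lon 48°, lat -18°.
Subsquare t=19, v=21: +19·0.0833333° lon, +21·0.0416667° lat → SW at lon 49.5833°, lat -17.125°.
Cell spans 0.0833333° lon × 0.0416667° lat.
west 49.5833° E, east 49.6667° E.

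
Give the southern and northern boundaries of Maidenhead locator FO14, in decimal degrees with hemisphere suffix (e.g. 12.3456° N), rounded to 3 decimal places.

54.000° N, 55.000° N

Field F=5, O=14: +5·20° lon, +14·10° lat → SW at lon -80°, lat 50°.
Square 1, 4: +1·2° lon, +4·1° lat → SW at lon -78°, lat 54°.
Cell spans 2° lon × 1° lat.
south 54.000° N, north 55.000° N.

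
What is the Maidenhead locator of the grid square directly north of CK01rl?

CK01rm

Latitude subsquare l = 11; +1 → 12 = m.
The longitude characters are unchanged.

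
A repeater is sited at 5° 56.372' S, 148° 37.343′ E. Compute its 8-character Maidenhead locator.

Offset from 180°W / 90°S: lon 328.62238°, lat 84.06047°.
Field: lon ⌊328.62238/20⌋ = 16 → Q; lat ⌊84.06047/10⌋ = 8 → I.
Square: lon ⌊8.62238/2⌋ = 4; lat ⌊4.06047/1⌋ = 4.
Subsquare: lon ⌊0.62238/0.0833333⌋ = 7 → h; lat ⌊0.06047/0.0416667⌋ = 1 → b.
Extended square: lon ⌊0.03905/0.00833333⌋ = 4; lat ⌊0.01880/0.00416667⌋ = 4.

QI44hb44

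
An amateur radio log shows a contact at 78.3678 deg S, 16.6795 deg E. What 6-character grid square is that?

JB81ip

Shift to the Maidenhead origin (180°W, 90°S): lon 196.6795, lat 11.6322.
Field: lon ⌊196.6795/20⌋ = 9 → J; lat ⌊11.6322/10⌋ = 1 → B.
Square: lon ⌊16.6795/2⌋ = 8; lat ⌊1.6322/1⌋ = 1.
Subsquare: lon ⌊0.6795/0.0833333⌋ = 8 → i; lat ⌊0.6322/0.0416667⌋ = 15 → p.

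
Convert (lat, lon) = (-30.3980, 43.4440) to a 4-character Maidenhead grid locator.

LF19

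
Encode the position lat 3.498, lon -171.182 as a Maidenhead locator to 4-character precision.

AJ43

Offset from 180°W / 90°S: lon 8.82°, lat 93.50°.
Field: 8.82/20 → 0 → A, 93.50/10 → 9 → J; chars AJ.
Square: 8.82/2 → 4, 3.50/1 → 3; chars 43.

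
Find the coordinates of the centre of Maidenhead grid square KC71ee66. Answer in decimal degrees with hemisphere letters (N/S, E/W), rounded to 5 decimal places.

Field K=10, C=2: +10·20° lon, +2·10° lat → SW at lon 20°, lat -70°.
Square 7, 1: +7·2° lon, +1·1° lat → SW at lon 34°, lat -69°.
Subsquare e=4, e=4: +4·0.0833333° lon, +4·0.0416667° lat → SW at lon 34.3333°, lat -68.8333°.
Extended square 6, 6: +6·0.00833333° lon, +6·0.00416667° lat → SW at lon 34.3833°, lat -68.8083°.
Cell spans 0.00833333° lon × 0.00416667° lat. Centre is SW corner plus half of each.
latitude 68.80625° S, longitude 34.38750° E.

68.80625° S, 34.38750° E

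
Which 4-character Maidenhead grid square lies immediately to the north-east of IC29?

ID30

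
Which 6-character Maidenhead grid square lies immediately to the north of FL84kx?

Latitude subsquare x = 23; +1 → 24, wraps to 0 = a, carry into square.
Latitude square 4; +1 → 5.
The longitude characters are unchanged.

FL85ka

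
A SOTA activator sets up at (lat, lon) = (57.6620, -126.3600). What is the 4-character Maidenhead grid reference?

CO67

Add 180° to longitude and 90° to latitude: 53.64, 147.66.
Field (20°×10°, letters A–R): 53.64/20 → 2 → C, 147.66/10 → 14 → O; chars CO.
Square (2°×1°, digits 0–9): 13.64/2 → 6, 7.66/1 → 7; chars 67.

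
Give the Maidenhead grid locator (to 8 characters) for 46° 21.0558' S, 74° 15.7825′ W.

Shift to the Maidenhead origin (180°W, 90°S): lon 105.73696, lat 43.64907.
Field (20°×10°, letters A–R): 105.73696/20 → 5 → F, 43.64907/10 → 4 → E; chars FE.
Square (2°×1°, digits 0–9): 5.73696/2 → 2, 3.64907/1 → 3; chars 23.
Subsquare (5′×2.5′, letters a–x): 1.73696/0.0833333 → 20 → u, 0.64907/0.0416667 → 15 → p; chars up.
Extended square (30″×15″, digits 0–9): 0.07029/0.00833333 → 8, 0.02407/0.00416667 → 5; chars 85.

FE23up85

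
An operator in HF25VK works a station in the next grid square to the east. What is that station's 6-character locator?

Longitude subsquare v = 21; +1 → 22 = w.
The latitude characters are unchanged.

HF25wk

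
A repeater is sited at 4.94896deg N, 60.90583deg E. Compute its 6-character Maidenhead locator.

Add 180° to longitude and 90° to latitude: 240.9058, 94.9490.
Field: 240.9058/20 → 12 → M, 94.9490/10 → 9 → J; chars MJ.
Square: 0.9058/2 → 0, 4.9490/1 → 4; chars 04.
Subsquare: 0.9058/0.0833333 → 10 → k, 0.9490/0.0416667 → 22 → w; chars kw.

MJ04kw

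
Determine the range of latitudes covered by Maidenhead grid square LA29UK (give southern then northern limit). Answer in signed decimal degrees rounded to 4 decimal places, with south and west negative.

-80.5833, -80.5417

Field L=11, A=0: +11·20° lon, +0·10° lat → SW at lon 40°, lat -90°.
Square 2, 9: +2·2° lon, +9·1° lat → SW at lon 44°, lat -81°.
Subsquare u=20, k=10: +20·0.0833333° lon, +10·0.0416667° lat → SW at lon 45.6667°, lat -80.5833°.
Cell spans 0.0833333° lon × 0.0416667° lat.
south -80.5833, north -80.5417.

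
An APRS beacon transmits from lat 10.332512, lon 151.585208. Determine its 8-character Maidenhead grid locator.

QK50th09

Add 180° to longitude and 90° to latitude: 331.58521, 100.33251.
Field: lon ⌊331.58521/20⌋ = 16 → Q; lat ⌊100.33251/10⌋ = 10 → K.
Square: lon ⌊11.58521/2⌋ = 5; lat ⌊0.33251/1⌋ = 0.
Subsquare: lon ⌊1.58521/0.0833333⌋ = 19 → t; lat ⌊0.33251/0.0416667⌋ = 7 → h.
Extended square: lon ⌊0.00187/0.00833333⌋ = 0; lat ⌊0.04085/0.00416667⌋ = 9.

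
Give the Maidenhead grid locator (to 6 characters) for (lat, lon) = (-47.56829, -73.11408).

Offset from 180°W / 90°S: lon 106.8859°, lat 42.4317°.
Field: 106.8859/20 → 5 → F, 42.4317/10 → 4 → E; chars FE.
Square: 6.8859/2 → 3, 2.4317/1 → 2; chars 32.
Subsquare: 0.8859/0.0833333 → 10 → k, 0.4317/0.0416667 → 10 → k; chars kk.

FE32kk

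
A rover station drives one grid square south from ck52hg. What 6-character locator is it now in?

Latitude subsquare g = 6; −1 → 5 = f.
The longitude characters are unchanged.

CK52hf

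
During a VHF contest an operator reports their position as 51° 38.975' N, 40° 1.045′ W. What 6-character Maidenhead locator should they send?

GO91xp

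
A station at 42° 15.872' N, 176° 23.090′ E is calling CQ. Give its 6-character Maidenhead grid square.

RN82eg

Shift to the Maidenhead origin (180°W, 90°S): lon 356.3848, lat 132.2645.
Field (20°×10°, letters A–R): lon ⌊356.3848/20⌋ = 17 → R; lat ⌊132.2645/10⌋ = 13 → N.
Square (2°×1°, digits 0–9): lon ⌊16.3848/2⌋ = 8; lat ⌊2.2645/1⌋ = 2.
Subsquare (5′×2.5′, letters a–x): lon ⌊0.3848/0.0833333⌋ = 4 → e; lat ⌊0.2645/0.0416667⌋ = 6 → g.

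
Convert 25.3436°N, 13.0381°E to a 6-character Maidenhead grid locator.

Add 180° to longitude and 90° to latitude: 193.0381, 115.3436.
Field: 193.0381/20 → 9 → J, 115.3436/10 → 11 → L; chars JL.
Square: 13.0381/2 → 6, 5.3436/1 → 5; chars 65.
Subsquare: 1.0381/0.0833333 → 12 → m, 0.3436/0.0416667 → 8 → i; chars mi.

JL65mi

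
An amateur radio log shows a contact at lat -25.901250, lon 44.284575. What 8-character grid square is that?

Offset from 180°W / 90°S: lon 224.28457°, lat 64.09875°.
Field: 224.28457/20 → 11 → L, 64.09875/10 → 6 → G; chars LG.
Square: 4.28457/2 → 2, 4.09875/1 → 4; chars 24.
Subsquare: 0.28457/0.0833333 → 3 → d, 0.09875/0.0416667 → 2 → c; chars dc.
Extended square: 0.03457/0.00833333 → 4, 0.01542/0.00416667 → 3; chars 43.

LG24dc43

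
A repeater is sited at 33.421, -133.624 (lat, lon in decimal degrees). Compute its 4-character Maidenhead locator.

CM33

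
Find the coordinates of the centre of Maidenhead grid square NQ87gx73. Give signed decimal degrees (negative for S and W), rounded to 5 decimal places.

Field N=13, Q=16: +13·20° lon, +16·10° lat → SW at lon 80°, lat 70°.
Square 8, 7: +8·2° lon, +7·1° lat → SW at lon 96°, lat 77°.
Subsquare g=6, x=23: +6·0.0833333° lon, +23·0.0416667° lat → SW at lon 96.5°, lat 77.9583°.
Extended square 7, 3: +7·0.00833333° lon, +3·0.00416667° lat → SW at lon 96.5583°, lat 77.9708°.
Cell spans 0.00833333° lon × 0.00416667° lat. Centre is SW corner plus half of each.
latitude 77.97292, longitude 96.56250.

77.97292, 96.56250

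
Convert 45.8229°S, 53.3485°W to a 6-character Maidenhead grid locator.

GE34he

Add 180° to longitude and 90° to latitude: 126.6515, 44.1771.
Field: lon ⌊126.6515/20⌋ = 6 → G; lat ⌊44.1771/10⌋ = 4 → E.
Square: lon ⌊6.6515/2⌋ = 3; lat ⌊4.1771/1⌋ = 4.
Subsquare: lon ⌊0.6515/0.0833333⌋ = 7 → h; lat ⌊0.1771/0.0416667⌋ = 4 → e.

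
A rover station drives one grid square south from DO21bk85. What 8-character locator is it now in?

DO21bk84

Latitude extended square 5; −1 → 4.
The longitude characters are unchanged.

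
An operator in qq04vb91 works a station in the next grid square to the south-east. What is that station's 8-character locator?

QQ04wb00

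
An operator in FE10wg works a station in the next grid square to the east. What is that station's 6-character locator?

FE10xg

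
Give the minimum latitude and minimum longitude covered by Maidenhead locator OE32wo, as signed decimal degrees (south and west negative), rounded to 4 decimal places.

-47.4167, 107.8333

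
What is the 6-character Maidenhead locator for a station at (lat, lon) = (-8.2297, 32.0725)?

Offset from 180°W / 90°S: lon 212.0725°, lat 81.7703°.
Field (20°×10°, letters A–R): 212.0725/20 → 10 → K, 81.7703/10 → 8 → I; chars KI.
Square (2°×1°, digits 0–9): 12.0725/2 → 6, 1.7703/1 → 1; chars 61.
Subsquare (5′×2.5′, letters a–x): 0.0725/0.0833333 → 0 → a, 0.7703/0.0416667 → 18 → s; chars as.

KI61as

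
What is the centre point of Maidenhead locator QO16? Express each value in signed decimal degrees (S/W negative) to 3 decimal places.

Field Q=16, O=14: +16·20° lon, +14·10° lat → SW at lon 140°, lat 50°.
Square 1, 6: +1·2° lon, +6·1° lat → SW at lon 142°, lat 56°.
Cell spans 2° lon × 1° lat. Centre is SW corner plus half of each.
latitude 56.500, longitude 143.000.

56.500, 143.000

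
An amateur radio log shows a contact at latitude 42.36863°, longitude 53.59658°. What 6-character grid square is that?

Add 180° to longitude and 90° to latitude: 233.5966, 132.3686.
Field (20°×10°, letters A–R): 233.5966/20 → 11 → L, 132.3686/10 → 13 → N; chars LN.
Square (2°×1°, digits 0–9): 13.5966/2 → 6, 2.3686/1 → 2; chars 62.
Subsquare (5′×2.5′, letters a–x): 1.5966/0.0833333 → 19 → t, 0.3686/0.0416667 → 8 → i; chars ti.

LN62ti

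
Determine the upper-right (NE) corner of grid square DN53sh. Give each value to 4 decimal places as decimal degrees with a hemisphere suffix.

43.3333° N, 108.4167° W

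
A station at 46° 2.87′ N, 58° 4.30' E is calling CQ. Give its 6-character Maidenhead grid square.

LN96ab

Shift to the Maidenhead origin (180°W, 90°S): lon 238.0717, lat 136.0478.
Field: lon ⌊238.0717/20⌋ = 11 → L; lat ⌊136.0478/10⌋ = 13 → N.
Square: lon ⌊18.0717/2⌋ = 9; lat ⌊6.0478/1⌋ = 6.
Subsquare: lon ⌊0.0717/0.0833333⌋ = 0 → a; lat ⌊0.0478/0.0416667⌋ = 1 → b.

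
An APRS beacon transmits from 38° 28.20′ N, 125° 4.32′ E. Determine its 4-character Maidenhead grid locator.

PM28

Add 180° to longitude and 90° to latitude: 305.07, 128.47.
Field (20°×10°, letters A–R): 305.07/20 → 15 → P, 128.47/10 → 12 → M; chars PM.
Square (2°×1°, digits 0–9): 5.07/2 → 2, 8.47/1 → 8; chars 28.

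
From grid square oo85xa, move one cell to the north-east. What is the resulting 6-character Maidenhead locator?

Longitude subsquare x = 23; +1 → 24, wraps to 0 = a, carry into square.
Longitude square 8; +1 → 9.
Latitude subsquare a = 0; +1 → 1 = b.

OO95ab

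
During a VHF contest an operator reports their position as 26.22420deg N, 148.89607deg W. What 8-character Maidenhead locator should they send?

BL56nf23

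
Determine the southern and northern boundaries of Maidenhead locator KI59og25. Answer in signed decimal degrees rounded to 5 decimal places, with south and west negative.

-0.72917, -0.72500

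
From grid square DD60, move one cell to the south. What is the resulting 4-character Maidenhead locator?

DC69

Latitude square 0; −1 → -1, wraps to 9, carry into field.
Latitude field D = 3; −1 → 2 = C.
The longitude characters are unchanged.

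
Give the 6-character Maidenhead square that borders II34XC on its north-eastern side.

II44ad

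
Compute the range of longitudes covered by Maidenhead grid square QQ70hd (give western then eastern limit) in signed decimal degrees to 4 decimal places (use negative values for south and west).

154.5833, 154.6667

Field Q=16, Q=16: +16·20° lon, +16·10° lat → SW at lon 140°, lat 70°.
Square 7, 0: +7·2° lon, +0·1° lat → SW at lon 154°, lat 70°.
Subsquare h=7, d=3: +7·0.0833333° lon, +3·0.0416667° lat → SW at lon 154.583°, lat 70.125°.
Cell spans 0.0833333° lon × 0.0416667° lat.
west 154.5833, east 154.6667.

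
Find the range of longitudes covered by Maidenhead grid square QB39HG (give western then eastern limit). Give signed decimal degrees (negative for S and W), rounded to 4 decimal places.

146.5833, 146.6667

Field Q=16, B=1: +16·20° lon, +1·10° lat → SW at lon 140°, lat -80°.
Square 3, 9: +3·2° lon, +9·1° lat → SW at lon 146°, lat -71°.
Subsquare h=7, g=6: +7·0.0833333° lon, +6·0.0416667° lat → SW at lon 146.583°, lat -70.75°.
Cell spans 0.0833333° lon × 0.0416667° lat.
west 146.5833, east 146.6667.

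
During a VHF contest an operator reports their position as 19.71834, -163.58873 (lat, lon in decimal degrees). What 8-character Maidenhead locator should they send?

Add 180° to longitude and 90° to latitude: 16.41127, 109.71834.
Field: 16.41127/20 → 0 → A, 109.71834/10 → 10 → K; chars AK.
Square: 16.41127/2 → 8, 9.71834/1 → 9; chars 89.
Subsquare: 0.41127/0.0833333 → 4 → e, 0.71834/0.0416667 → 17 → r; chars er.
Extended square: 0.07794/0.00833333 → 9, 0.01001/0.00416667 → 2; chars 92.

AK89er92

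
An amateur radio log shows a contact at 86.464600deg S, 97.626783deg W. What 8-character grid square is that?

Offset from 180°W / 90°S: lon 82.37322°, lat 3.53540°.
Field: 82.37322/20 → 4 → E, 3.53540/10 → 0 → A; chars EA.
Square: 2.37322/2 → 1, 3.53540/1 → 3; chars 13.
Subsquare: 0.37322/0.0833333 → 4 → e, 0.53540/0.0416667 → 12 → m; chars em.
Extended square: 0.03988/0.00833333 → 4, 0.03540/0.00416667 → 8; chars 48.

EA13em48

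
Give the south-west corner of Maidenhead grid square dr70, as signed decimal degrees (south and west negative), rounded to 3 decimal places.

Field D=3, R=17: +3·20° lon, +17·10° lat → SW at lon -120°, lat 80°.
Square 7, 0: +7·2° lon, +0·1° lat → SW at lon -106°, lat 80°.
latitude 80.000, longitude -106.000.

80.000, -106.000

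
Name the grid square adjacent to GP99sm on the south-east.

GP99tl

Longitude subsquare s = 18; +1 → 19 = t.
Latitude subsquare m = 12; −1 → 11 = l.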